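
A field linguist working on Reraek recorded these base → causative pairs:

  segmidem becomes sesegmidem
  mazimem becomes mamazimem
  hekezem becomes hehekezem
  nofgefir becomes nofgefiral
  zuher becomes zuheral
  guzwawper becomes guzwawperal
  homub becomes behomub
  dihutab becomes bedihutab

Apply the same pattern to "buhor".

segmidem and zuher both have last vowel 'e' yet inflect differently (sesegmidem, zuheral), so the last vowel is not what conditions the rule; the final letter is.
"buhor" ends in -r. The stems ending in -r (nofgefir → nofgefiral, zuher → zuheral, guzwawper → guzwawperal) add -al.
The other patterns: stems ending in -m repeat the first consonant+vowel as a prefix; stems ending in -b add the prefix be-.
So buhor → buhoral.

buhoral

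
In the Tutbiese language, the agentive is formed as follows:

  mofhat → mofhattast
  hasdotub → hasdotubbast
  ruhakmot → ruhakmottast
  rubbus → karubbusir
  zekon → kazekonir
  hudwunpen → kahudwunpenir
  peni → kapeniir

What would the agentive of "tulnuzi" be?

"tulnuzi" ends in -i. The one such stem in the data (peni → kapeniir) adds ka- … -ir around the stem, so the same rule applies.
So tulnuzi → katulnuziir.

katulnuziir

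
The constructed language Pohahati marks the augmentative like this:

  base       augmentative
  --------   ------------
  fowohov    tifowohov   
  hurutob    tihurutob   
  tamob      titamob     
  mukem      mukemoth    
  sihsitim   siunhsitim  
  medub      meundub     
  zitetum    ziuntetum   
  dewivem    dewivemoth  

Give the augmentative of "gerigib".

geunrigib

tamob and medub both end in -b yet inflect differently (titamob, meundub), so the final letter is not what conditions the rule; the last vowel is.
"gerigib" has last vowel 'i'. The one such stem in the data (sihsitim → siunhsitim) inserts -un- after the first vowel (as do medub, zitetum), so the same rule applies.
The other patterns: stems whose last vowel is 'e' add -oth; stems whose last vowel is 'o' add the prefix ti-.
So gerigib → geunrigib.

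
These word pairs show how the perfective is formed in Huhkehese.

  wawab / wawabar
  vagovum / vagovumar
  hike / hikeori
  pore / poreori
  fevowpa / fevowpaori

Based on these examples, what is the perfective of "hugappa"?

wawab and fevowpa both have last vowel 'a' yet inflect differently (wawabar, fevowpaori), so the last vowel is not what conditions the rule; whether the stem ends in a vowel or a consonant is.
"hugappa" ends in a vowel. The stems ending in a vowel (hike → hikeori, pore → poreori, fevowpa → fevowpaori) add -ori.
The other pattern: stems ending in a consonant add -ar.
So hugappa → hugappaori.

hugappaori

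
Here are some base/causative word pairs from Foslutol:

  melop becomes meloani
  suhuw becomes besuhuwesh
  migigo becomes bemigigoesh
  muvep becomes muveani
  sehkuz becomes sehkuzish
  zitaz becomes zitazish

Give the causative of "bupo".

bebupoesh

melop and migigo both have last vowel 'o' yet inflect differently (meloani, bemigigoesh), so the last vowel is not what conditions the rule; the final letter is.
"bupo" ends in -o. The one such stem in the data (migigo → bemigigoesh) adds be- … -esh around the stem, so the same rule applies.
The other patterns: stems ending in -z add -ish; stems ending in -p drop the final letter and add -ani.
So bupo → bebupoesh.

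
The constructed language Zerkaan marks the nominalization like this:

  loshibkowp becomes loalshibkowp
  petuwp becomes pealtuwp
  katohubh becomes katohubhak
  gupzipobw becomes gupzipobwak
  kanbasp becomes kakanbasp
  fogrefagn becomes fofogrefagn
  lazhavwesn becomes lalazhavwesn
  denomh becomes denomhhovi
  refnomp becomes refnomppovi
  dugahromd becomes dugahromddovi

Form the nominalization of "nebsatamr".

nebsatamrrovi

"nebsatamr" has second-to-last letter 'm'. The stems whose second-to-last letter is 'm' (denomh → denomhhovi, refnomp → refnomppovi, dugahromd → dugahromddovi) double the final consonant and add -ovi.
The other patterns: stems whose second-to-last letter is 'w' insert -al- after the first vowel; stems whose second-to-last letter is 'b' add -ak; stems whose second-to-last letter is 'g' or 's' repeat the first consonant+vowel as a prefix.
So nebsatamr → nebsatamrrovi.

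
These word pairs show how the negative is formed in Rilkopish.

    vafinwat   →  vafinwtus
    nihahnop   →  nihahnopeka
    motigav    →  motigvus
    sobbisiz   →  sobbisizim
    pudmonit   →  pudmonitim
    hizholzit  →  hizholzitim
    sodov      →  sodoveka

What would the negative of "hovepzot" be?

pudmonit and vafinwat both end in -t yet inflect differently (pudmonitim, vafinwtus), so the final letter is not what conditions the rule; the last vowel is.
"hovepzot" has last vowel 'o'. The stems whose last vowel is 'o' (sodov → sodoveka, nihahnop → nihahnopeka) add -eka.
The other patterns: stems whose last vowel is 'i' add -im; stems whose last vowel is 'a' delete the last vowel and add -us.
So hovepzot → hovepzoteka.

hovepzoteka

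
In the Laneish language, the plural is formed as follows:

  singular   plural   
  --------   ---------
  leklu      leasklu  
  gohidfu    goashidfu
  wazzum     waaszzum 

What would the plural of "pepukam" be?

peaspukam

Every pair shown (leklu → leasklu, gohidfu → goashidfu, wazzum → waaszzum) follows the same rule: insert -as- after the first vowel.
So pepukam → peaspukam.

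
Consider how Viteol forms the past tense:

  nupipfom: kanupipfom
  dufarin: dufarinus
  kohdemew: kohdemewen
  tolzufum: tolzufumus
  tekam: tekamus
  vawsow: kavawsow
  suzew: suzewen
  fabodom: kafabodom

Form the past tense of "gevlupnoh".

kagevlupnoh

kohdemew and vawsow both end in -w yet inflect differently (kohdemewen, kavawsow), so the final letter is not what conditions the rule; the last vowel is.
"gevlupnoh" has last vowel 'o'. The stems whose last vowel is 'o' (vawsow → kavawsow, nupipfom → kanupipfom, fabodom → kafabodom) add the prefix ka-.
The other patterns: stems whose last vowel is 'e' add -en; stems whose last vowel is 'a', 'i' or 'u' add -us.
So gevlupnoh → kagevlupnoh.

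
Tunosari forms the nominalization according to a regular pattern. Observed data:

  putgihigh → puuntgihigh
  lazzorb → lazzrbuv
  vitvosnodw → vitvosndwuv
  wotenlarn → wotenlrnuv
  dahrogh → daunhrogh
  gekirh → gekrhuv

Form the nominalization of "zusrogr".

dahrogh and gekirh both end in -h yet inflect differently (daunhrogh, gekrhuv), so the final letter is not what conditions the rule; the second-to-last letter is.
"zusrogr" has second-to-last letter 'g'. The stems whose second-to-last letter is 'g' (dahrogh → daunhrogh, putgihigh → puuntgihigh) insert -un- after the first vowel.
The other pattern: stems whose second-to-last letter is 'd' or 'r' delete the last vowel and add -uv.
So zusrogr → zuunsrogr.

zuunsrogr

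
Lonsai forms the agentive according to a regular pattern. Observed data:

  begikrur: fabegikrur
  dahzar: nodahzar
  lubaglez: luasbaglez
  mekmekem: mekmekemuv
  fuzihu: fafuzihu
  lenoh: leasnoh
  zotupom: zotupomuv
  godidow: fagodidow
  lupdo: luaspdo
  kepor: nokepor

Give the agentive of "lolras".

kepor and begikrur both end in -r yet inflect differently (nokepor, fabegikrur), so the final letter is not what conditions the rule; the first letter is.
"lolras" begins with l-. The stems beginning with l- (lenoh → leasnoh, lubaglez → luasbaglez, lupdo → luaspdo) insert -as- after the first vowel.
So lolras → loaslras.

loaslras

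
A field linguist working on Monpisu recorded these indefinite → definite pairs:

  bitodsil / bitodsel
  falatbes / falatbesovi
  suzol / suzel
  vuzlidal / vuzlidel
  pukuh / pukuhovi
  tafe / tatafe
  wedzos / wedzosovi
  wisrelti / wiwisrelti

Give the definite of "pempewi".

pepempewi

"pempewi" ends in -i. The one such stem in the data (wisrelti → wiwisrelti) repeats the first consonant+vowel as a prefix (as does tafe), so the same rule applies.
So pempewi → pepempewi.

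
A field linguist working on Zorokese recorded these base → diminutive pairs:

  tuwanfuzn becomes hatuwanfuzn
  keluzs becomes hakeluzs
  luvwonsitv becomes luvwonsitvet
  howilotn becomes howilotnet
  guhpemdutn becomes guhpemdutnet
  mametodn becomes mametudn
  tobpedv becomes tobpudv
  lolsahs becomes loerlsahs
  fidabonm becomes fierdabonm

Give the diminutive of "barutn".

tuwanfuzn and howilotn both end in -n yet inflect differently (hatuwanfuzn, howilotnet), so the final letter is not what conditions the rule; the second-to-last letter is.
"barutn" has second-to-last letter 't'. The stems whose second-to-last letter is 't' (luvwonsitv → luvwonsitvet, howilotn → howilotnet, guhpemdutn → guhpemdutnet) add -et.
The other patterns: stems whose second-to-last letter is 'z' add the prefix ha-; stems whose second-to-last letter is 'd' change the last vowel to 'u'; stems whose second-to-last letter is 'h' or 'n' insert -er- after the first vowel.
So barutn → barutnet.

barutnet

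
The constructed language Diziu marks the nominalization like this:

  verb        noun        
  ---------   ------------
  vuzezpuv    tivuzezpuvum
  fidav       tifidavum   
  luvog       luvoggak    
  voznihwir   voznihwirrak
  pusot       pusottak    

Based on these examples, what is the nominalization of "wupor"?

wuporrak

vuzezpuv and voznihwir both begin with v- yet inflect differently (tivuzezpuvum, voznihwirrak), so the first letter is not what conditions the rule; the final letter is.
"wupor" ends in -r. The one such stem in the data (voznihwir → voznihwirrak) doubles the final consonant and adds -ak (as do luvog, pusot), so the same rule applies.
The other pattern: stems ending in -v add ti- … -um around the stem.
So wupor → wuporrak.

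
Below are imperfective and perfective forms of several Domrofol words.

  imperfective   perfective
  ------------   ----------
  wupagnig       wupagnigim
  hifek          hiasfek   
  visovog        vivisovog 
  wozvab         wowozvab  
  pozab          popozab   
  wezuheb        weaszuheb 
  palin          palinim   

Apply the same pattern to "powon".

popowon

"powon" has last vowel 'o'. The one such stem in the data (visovog → vivisovog) repeats the first consonant+vowel as a prefix (as do wozvab, pozab), so the same rule applies.
The other patterns: stems whose last vowel is 'e' insert -as- after the first vowel; stems whose last vowel is 'i' add -im.
So powon → popowon.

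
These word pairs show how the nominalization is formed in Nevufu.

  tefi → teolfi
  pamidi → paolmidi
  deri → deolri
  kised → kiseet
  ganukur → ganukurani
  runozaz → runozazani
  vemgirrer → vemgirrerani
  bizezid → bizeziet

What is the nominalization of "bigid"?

bizezid and tefi both have last vowel 'i' yet inflect differently (bizeziet, teolfi), so the last vowel is not what conditions the rule; the final letter is.
"bigid" ends in -d. The stems ending in -d (kised → kiseet, bizezid → bizeziet) drop the final letter and add -et.
So bigid → bigiet.

bigiet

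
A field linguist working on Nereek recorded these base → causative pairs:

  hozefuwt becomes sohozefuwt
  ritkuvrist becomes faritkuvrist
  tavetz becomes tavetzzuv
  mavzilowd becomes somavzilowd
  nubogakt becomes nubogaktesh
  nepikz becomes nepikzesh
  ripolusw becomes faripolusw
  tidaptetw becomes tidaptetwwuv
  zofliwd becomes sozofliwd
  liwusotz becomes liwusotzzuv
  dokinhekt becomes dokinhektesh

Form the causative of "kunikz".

kunikzesh

nepikz and tavetz both end in -z yet inflect differently (nepikzesh, tavetzzuv), so the final letter is not what conditions the rule; the second-to-last letter is.
"kunikz" has second-to-last letter 'k'. The stems whose second-to-last letter is 'k' (dokinhekt → dokinhektesh, nepikz → nepikzesh, nubogakt → nubogaktesh) add -esh.
The other patterns: stems whose second-to-last letter is 't' double the final consonant and add -uv; stems whose second-to-last letter is 'w' add the prefix so-; stems whose second-to-last letter is 's' add the prefix fa-.
So kunikz → kunikzesh.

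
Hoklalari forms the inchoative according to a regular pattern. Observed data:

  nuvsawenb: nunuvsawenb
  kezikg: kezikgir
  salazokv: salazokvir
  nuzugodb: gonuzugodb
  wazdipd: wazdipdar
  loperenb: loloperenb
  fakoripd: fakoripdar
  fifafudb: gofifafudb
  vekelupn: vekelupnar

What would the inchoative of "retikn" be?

retiknir

loperenb and nuzugodb both end in -b yet inflect differently (loloperenb, gonuzugodb), so the final letter is not what conditions the rule; the second-to-last letter is.
"retikn" has second-to-last letter 'k'. The stems whose second-to-last letter is 'k' (kezikg → kezikgir, salazokv → salazokvir) add -ir.
The other patterns: stems whose second-to-last letter is 'p' add -ar; stems whose second-to-last letter is 'n' repeat the first consonant+vowel as a prefix; stems whose second-to-last letter is 'd' add the prefix go-.
So retikn → retiknir.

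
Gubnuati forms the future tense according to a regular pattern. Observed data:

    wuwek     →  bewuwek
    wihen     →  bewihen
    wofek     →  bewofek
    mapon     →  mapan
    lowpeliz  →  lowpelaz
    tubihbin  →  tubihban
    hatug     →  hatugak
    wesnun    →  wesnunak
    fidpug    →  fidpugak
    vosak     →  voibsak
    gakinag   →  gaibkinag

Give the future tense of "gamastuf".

gamastufak

"gamastuf" has last vowel 'u'. The stems whose last vowel is 'u' (hatug → hatugak, wesnun → wesnunak, fidpug → fidpugak) add -ak.
The other patterns: stems whose last vowel is 'e' add the prefix be-; stems whose last vowel is 'i' or 'o' change the last vowel to 'a'; stems whose last vowel is 'a' insert -ib- after the first vowel.
So gamastuf → gamastufak.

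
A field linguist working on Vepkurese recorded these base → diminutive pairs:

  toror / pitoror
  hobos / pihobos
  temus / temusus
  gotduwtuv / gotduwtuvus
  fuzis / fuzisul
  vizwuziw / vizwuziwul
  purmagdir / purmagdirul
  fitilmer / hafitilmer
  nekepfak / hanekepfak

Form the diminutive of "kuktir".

"kuktir" has last vowel 'i'. The stems whose last vowel is 'i' (fuzis → fuzisul, vizwuziw → vizwuziwul, purmagdir → purmagdirul) add -ul.
The other patterns: stems whose last vowel is 'o' add the prefix pi-; stems whose last vowel is 'u' add -us; stems whose last vowel is 'a' or 'e' add the prefix ha-.
So kuktir → kuktirul.

kuktirul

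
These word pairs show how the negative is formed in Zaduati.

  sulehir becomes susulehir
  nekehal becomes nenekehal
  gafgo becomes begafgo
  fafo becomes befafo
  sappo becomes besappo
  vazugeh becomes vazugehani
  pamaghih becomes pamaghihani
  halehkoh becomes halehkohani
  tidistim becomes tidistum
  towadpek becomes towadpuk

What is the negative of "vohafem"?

sulehir and pamaghih both have last vowel 'i' yet inflect differently (susulehir, pamaghihani), so the last vowel is not what conditions the rule; the final letter is.
"vohafem" ends in -m. The one such stem in the data (tidistim → tidistum) changes the last vowel to 'u' (as does towadpek), so the same rule applies.
The other patterns: stems ending in -l or -r repeat the first consonant+vowel as a prefix; stems ending in -o add the prefix be-; stems ending in -h add -ani.
So vohafem → vohafum.

vohafum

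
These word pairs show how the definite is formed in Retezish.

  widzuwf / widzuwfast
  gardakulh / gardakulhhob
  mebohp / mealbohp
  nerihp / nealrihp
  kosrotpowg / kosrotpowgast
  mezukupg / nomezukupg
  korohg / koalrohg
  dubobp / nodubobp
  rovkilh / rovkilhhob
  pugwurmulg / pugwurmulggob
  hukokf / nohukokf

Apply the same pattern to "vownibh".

novownibh

pugwurmulg and korohg both end in -g yet inflect differently (pugwurmulggob, koalrohg), so the final letter is not what conditions the rule; the second-to-last letter is.
"vownibh" has second-to-last letter 'b'. The one such stem in the data (dubobp → nodubobp) adds the prefix no-, so the same rule applies.
So vownibh → novownibh.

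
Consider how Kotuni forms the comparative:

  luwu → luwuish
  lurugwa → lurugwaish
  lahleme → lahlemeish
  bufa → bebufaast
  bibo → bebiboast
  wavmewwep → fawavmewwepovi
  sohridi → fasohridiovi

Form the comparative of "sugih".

fasugihovi

lurugwa and bufa both end in -a yet inflect differently (lurugwaish, bebufaast), so the final letter is not what conditions the rule; the first letter is.
"sugih" begins with s-. The one such stem in the data (sohridi → fasohridiovi) adds fa- … -ovi around the stem, so the same rule applies.
So sugih → fasugihovi.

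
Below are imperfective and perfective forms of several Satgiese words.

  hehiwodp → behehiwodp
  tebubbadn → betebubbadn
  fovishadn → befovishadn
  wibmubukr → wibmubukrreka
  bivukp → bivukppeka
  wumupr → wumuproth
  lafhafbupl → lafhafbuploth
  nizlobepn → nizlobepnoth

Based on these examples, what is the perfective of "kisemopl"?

"kisemopl" has second-to-last letter 'p'. The stems whose second-to-last letter is 'p' (wumupr → wumuproth, lafhafbupl → lafhafbuploth, nizlobepn → nizlobepnoth) add -oth.
The other patterns: stems whose second-to-last letter is 'd' add the prefix be-; stems whose second-to-last letter is 'k' double the final consonant and add -eka.
So kisemopl → kisemoploth.

kisemoploth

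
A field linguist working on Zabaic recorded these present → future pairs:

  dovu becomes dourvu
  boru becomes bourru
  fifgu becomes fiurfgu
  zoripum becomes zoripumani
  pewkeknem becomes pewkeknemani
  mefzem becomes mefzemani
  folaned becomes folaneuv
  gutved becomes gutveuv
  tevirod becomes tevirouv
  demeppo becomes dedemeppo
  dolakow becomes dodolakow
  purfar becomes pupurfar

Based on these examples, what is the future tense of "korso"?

"korso" ends in -o. The one such stem in the data (demeppo → dedemeppo) repeats the first consonant+vowel as a prefix (as do dolakow, purfar), so the same rule applies.
So korso → kokorso.

kokorso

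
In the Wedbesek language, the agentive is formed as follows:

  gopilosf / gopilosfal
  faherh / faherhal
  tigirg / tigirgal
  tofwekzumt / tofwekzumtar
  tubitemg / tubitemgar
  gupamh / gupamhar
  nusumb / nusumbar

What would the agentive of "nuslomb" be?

nuslombar

gupamh and faherh both end in -h yet inflect differently (gupamhar, faherhal), so the final letter is not what conditions the rule; the second-to-last letter is.
"nuslomb" has second-to-last letter 'm'. The stems whose second-to-last letter is 'm' (tubitemg → tubitemgar, gupamh → gupamhar, nusumb → nusumbar) add -ar.
The other pattern: stems whose second-to-last letter is 'r' or 's' add -al.
So nuslomb → nuslombar.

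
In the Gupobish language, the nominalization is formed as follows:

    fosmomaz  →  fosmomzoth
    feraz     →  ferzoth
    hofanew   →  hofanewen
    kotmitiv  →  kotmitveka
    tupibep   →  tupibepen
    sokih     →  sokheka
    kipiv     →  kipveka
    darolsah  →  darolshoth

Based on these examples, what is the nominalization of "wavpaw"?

darolsah and sokih both end in -h yet inflect differently (darolshoth, sokheka), so the final letter is not what conditions the rule; the last vowel is.
"wavpaw" has last vowel 'a'. The stems whose last vowel is 'a' (fosmomaz → fosmomzoth, darolsah → darolshoth, feraz → ferzoth) delete the last vowel and add -oth.
So wavpaw → wavpwoth.

wavpwoth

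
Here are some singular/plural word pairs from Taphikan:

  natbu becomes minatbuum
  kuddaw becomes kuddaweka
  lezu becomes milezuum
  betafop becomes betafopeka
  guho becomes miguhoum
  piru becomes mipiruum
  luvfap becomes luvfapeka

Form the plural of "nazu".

betafop and guho both have last vowel 'o' yet inflect differently (betafopeka, miguhoum), so the last vowel is not what conditions the rule; whether the stem ends in a vowel or a consonant is.
"nazu" ends in a vowel. The stems ending in a vowel (guho → miguhoum, lezu → milezuum, piru → mipiruum) add mi- … -um around the stem.
The other pattern: stems ending in a consonant add -eka.
So nazu → minazuum.

minazuum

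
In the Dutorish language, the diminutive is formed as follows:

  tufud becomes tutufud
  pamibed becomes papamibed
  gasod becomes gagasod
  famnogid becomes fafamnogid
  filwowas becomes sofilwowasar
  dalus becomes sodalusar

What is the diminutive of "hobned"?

"hobned" ends in -d. The stems ending in -d (tufud → tutufud, pamibed → papamibed, gasod → gagasod) repeat the first consonant+vowel as a prefix.
So hobned → hohobned.

hohobned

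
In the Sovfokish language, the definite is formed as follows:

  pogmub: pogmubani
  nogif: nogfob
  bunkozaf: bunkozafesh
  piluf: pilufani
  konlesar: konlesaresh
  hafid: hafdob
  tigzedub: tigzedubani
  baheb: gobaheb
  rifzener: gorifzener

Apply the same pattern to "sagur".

"sagur" has last vowel 'u'. The stems whose last vowel is 'u' (tigzedub → tigzedubani, piluf → pilufani, pogmub → pogmubani) add -ani.
The other patterns: stems whose last vowel is 'e' add the prefix go-; stems whose last vowel is 'i' delete the last vowel and add -ob; stems whose last vowel is 'a' add -esh.
So sagur → sagurani.

sagurani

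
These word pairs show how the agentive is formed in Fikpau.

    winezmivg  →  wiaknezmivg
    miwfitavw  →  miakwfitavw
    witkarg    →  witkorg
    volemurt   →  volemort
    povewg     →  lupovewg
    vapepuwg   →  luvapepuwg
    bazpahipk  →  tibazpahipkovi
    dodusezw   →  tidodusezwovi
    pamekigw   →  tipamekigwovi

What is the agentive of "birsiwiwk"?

lubirsiwiwk

winezmivg and witkarg both end in -g yet inflect differently (wiaknezmivg, witkorg), so the final letter is not what conditions the rule; the second-to-last letter is.
"birsiwiwk" has second-to-last letter 'w'. The stems whose second-to-last letter is 'w' (povewg → lupovewg, vapepuwg → luvapepuwg) add the prefix lu-.
The other patterns: stems whose second-to-last letter is 'v' insert -ak- after the first vowel; stems whose second-to-last letter is 'r' change the last vowel to 'o'; stems whose second-to-last letter is 'g', 'p' or 'z' add ti- … -ovi around the stem.
So birsiwiwk → lubirsiwiwk.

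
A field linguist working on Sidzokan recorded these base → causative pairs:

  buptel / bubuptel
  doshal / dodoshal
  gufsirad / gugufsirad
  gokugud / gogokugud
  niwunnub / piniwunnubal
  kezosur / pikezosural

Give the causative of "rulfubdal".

gokugud and niwunnub both have last vowel 'u' yet inflect differently (gogokugud, piniwunnubal), so the last vowel is not what conditions the rule; the final letter is.
"rulfubdal" ends in -l. The stems ending in -l (buptel → bubuptel, doshal → dodoshal) repeat the first consonant+vowel as a prefix.
The other pattern: stems ending in -b or -r add pi- … -al around the stem.
So rulfubdal → rurulfubdal.

rurulfubdal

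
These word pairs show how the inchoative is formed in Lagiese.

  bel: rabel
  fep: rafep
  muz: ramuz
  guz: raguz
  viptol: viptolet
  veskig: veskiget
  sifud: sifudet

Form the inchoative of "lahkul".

bel and viptol both end in -l yet inflect differently (rabel, viptolet), so the final letter is not what conditions the rule; the number of vowels is.
"lahkul" has 2 vowels. The stems with 2 vowels (viptol → viptolet, veskig → veskiget, sifud → sifudet) add -et.
The other pattern: stems with 1 vowel add the prefix ra-.
So lahkul → lahkulet.

lahkulet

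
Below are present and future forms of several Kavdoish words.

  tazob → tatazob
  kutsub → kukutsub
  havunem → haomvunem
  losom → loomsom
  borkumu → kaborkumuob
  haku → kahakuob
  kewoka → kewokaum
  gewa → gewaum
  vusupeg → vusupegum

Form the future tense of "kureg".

tazob and losom both have last vowel 'o' yet inflect differently (tatazob, loomsom), so the last vowel is not what conditions the rule; the final letter is.
"kureg" ends in -g. The one such stem in the data (vusupeg → vusupegum) adds -um, so the same rule applies.
So kureg → kuregum.

kuregum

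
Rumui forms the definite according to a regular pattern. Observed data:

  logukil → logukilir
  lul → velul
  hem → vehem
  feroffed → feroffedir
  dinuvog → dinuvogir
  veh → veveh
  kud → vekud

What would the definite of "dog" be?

vedog

lul and logukil both end in -l yet inflect differently (velul, logukilir), so the final letter is not what conditions the rule; the number of vowels is.
"dog" has 1 vowel. The stems with 1 vowel (hem → vehem, kud → vekud, lul → velul) add the prefix ve-.
The other pattern: stems with 3 vowels add -ir.
So dog → vedog.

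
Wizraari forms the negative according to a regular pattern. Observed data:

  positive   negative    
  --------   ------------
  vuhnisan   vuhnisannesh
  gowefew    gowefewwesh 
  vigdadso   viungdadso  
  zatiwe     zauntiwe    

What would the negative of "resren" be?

"resren" ends in a consonant. The stems ending in a consonant (vuhnisan → vuhnisannesh, gowefew → gowefewwesh) double the final consonant and add -esh.
So resren → resrennesh.

resrennesh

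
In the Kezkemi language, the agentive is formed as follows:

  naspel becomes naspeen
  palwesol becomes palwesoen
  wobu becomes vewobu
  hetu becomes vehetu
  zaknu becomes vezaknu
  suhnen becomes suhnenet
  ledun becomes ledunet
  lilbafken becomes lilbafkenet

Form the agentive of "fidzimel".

fidzimeen

naspel and suhnen both have last vowel 'e' yet inflect differently (naspeen, suhnenet), so the last vowel is not what conditions the rule; the final letter is.
"fidzimel" ends in -l. The stems ending in -l (naspel → naspeen, palwesol → palwesoen) drop the final letter and add -en.
The other patterns: stems ending in -u add the prefix ve-; stems ending in -n add -et.
So fidzimel → fidzimeen.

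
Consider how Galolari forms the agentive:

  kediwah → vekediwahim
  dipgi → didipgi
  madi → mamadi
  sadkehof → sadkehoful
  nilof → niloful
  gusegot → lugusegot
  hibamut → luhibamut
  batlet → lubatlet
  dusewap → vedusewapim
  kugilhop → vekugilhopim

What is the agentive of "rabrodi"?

rarabrodi

"rabrodi" ends in -i. The stems ending in -i (madi → mamadi, dipgi → didipgi) repeat the first consonant+vowel as a prefix.
The other patterns: stems ending in -f add -ul; stems ending in -t add the prefix lu-; stems ending in -h or -p add ve- … -im around the stem.
So rabrodi → rarabrodi.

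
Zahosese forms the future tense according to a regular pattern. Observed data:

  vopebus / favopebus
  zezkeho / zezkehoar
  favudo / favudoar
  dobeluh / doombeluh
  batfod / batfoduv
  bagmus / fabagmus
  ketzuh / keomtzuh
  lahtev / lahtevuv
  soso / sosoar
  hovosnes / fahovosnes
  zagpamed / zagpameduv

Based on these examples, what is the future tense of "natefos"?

fanatefos

bagmus and dobeluh both have last vowel 'u' yet inflect differently (fabagmus, doombeluh), so the last vowel is not what conditions the rule; the final letter is.
"natefos" ends in -s. The stems ending in -s (bagmus → fabagmus, hovosnes → fahovosnes, vopebus → favopebus) add the prefix fa-.
So natefos → fanatefos.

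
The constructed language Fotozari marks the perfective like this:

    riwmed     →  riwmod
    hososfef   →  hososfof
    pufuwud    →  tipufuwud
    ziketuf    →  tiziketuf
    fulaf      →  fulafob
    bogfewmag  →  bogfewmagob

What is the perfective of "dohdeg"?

riwmed and pufuwud both end in -d yet inflect differently (riwmod, tipufuwud), so the final letter is not what conditions the rule; the last vowel is.
"dohdeg" has last vowel 'e'. The stems whose last vowel is 'e' (riwmed → riwmod, hososfef → hososfof) change the last vowel to 'o'.
So dohdeg → dohdog.

dohdog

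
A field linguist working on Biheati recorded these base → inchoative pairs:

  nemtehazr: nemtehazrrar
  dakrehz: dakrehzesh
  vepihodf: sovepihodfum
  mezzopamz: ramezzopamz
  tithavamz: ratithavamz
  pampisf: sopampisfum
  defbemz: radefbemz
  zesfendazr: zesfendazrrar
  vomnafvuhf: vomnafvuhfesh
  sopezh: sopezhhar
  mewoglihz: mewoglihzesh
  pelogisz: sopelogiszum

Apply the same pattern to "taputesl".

sotaputeslum

dakrehz and mezzopamz both end in -z yet inflect differently (dakrehzesh, ramezzopamz), so the final letter is not what conditions the rule; the second-to-last letter is.
"taputesl" has second-to-last letter 's'. The stems whose second-to-last letter is 's' (pelogisz → sopelogiszum, pampisf → sopampisfum) add so- … -um around the stem.
The other patterns: stems whose second-to-last letter is 'h' add -esh; stems whose second-to-last letter is 'm' add the prefix ra-; stems whose second-to-last letter is 'z' double the final consonant and add -ar.
So taputesl → sotaputeslum.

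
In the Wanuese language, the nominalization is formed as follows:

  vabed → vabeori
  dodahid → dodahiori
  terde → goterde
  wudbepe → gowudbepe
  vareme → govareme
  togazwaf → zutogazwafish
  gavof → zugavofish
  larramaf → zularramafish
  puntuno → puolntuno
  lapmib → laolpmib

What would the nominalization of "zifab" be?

"zifab" ends in -b. The one such stem in the data (lapmib → laolpmib) inserts -ol- after the first vowel (as does puntuno), so the same rule applies.
The other patterns: stems ending in -d drop the final letter and add -ori; stems ending in -e add the prefix go-; stems ending in -f add zu- … -ish around the stem.
So zifab → ziolfab.

ziolfab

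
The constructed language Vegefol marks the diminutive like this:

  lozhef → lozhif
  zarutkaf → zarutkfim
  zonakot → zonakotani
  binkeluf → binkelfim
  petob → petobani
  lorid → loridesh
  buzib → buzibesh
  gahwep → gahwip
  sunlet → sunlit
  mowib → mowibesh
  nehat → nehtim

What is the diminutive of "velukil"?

velukilesh

"velukil" has last vowel 'i'. The stems whose last vowel is 'i' (buzib → buzibesh, lorid → loridesh, mowib → mowibesh) add -esh.
The other patterns: stems whose last vowel is 'e' change the last vowel to 'i'; stems whose last vowel is 'o' add -ani; stems whose last vowel is 'a' or 'u' delete the last vowel and add -im.
So velukil → velukilesh.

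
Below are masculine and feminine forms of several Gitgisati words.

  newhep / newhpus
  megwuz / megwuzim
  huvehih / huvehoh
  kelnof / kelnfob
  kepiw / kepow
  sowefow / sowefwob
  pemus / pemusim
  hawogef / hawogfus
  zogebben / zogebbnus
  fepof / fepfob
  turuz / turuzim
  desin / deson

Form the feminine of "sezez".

sezzus

zogebben and desin both end in -n yet inflect differently (zogebbnus, deson), so the final letter is not what conditions the rule; the last vowel is.
"sezez" has last vowel 'e'. The stems whose last vowel is 'e' (zogebben → zogebbnus, newhep → newhpus, hawogef → hawogfus) delete the last vowel and add -us.
The other patterns: stems whose last vowel is 'u' add -im; stems whose last vowel is 'i' change the last vowel to 'o'; stems whose last vowel is 'o' delete the last vowel and add -ob.
So sezez → sezzus.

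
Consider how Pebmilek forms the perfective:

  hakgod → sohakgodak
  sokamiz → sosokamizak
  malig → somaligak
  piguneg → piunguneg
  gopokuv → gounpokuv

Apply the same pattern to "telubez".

teunlubez

malig and piguneg both end in -g yet inflect differently (somaligak, piunguneg), so the final letter is not what conditions the rule; the last vowel is.
"telubez" has last vowel 'e'. The one such stem in the data (piguneg → piunguneg) inserts -un- after the first vowel (as does gopokuv), so the same rule applies.
So telubez → teunlubez.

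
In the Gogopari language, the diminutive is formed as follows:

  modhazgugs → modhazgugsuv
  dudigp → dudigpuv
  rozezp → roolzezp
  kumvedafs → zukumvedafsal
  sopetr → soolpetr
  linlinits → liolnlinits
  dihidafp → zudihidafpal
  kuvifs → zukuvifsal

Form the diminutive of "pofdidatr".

dudigp and dihidafp both end in -p yet inflect differently (dudigpuv, zudihidafpal), so the final letter is not what conditions the rule; the second-to-last letter is.
"pofdidatr" has second-to-last letter 't'. The stems whose second-to-last letter is 't' (sopetr → soolpetr, linlinits → liolnlinits) insert -ol- after the first vowel.
The other patterns: stems whose second-to-last letter is 'g' add -uv; stems whose second-to-last letter is 'f' add zu- … -al around the stem.
So pofdidatr → poolfdidatr.

poolfdidatr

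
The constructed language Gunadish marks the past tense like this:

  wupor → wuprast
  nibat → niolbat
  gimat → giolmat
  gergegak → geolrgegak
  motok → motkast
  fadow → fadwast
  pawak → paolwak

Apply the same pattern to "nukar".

nuolkar

motok and gergegak both end in -k yet inflect differently (motkast, geolrgegak), so the final letter is not what conditions the rule; the last vowel is.
"nukar" has last vowel 'a'. The stems whose last vowel is 'a' (gergegak → geolrgegak, gimat → giolmat, nibat → niolbat) insert -ol- after the first vowel.
The other pattern: stems whose last vowel is 'o' delete the last vowel and add -ast.
So nukar → nuolkar.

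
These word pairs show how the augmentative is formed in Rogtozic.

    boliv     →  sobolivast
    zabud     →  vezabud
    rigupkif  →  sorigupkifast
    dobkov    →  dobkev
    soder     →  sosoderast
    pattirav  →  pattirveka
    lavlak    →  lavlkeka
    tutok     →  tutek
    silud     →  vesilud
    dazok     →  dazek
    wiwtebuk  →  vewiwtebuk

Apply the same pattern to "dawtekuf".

dobkov and boliv both end in -v yet inflect differently (dobkev, sobolivast), so the final letter is not what conditions the rule; the last vowel is.
"dawtekuf" has last vowel 'u'. The stems whose last vowel is 'u' (silud → vesilud, zabud → vezabud, wiwtebuk → vewiwtebuk) add the prefix ve-.
The other patterns: stems whose last vowel is 'o' change the last vowel to 'e'; stems whose last vowel is 'e' or 'i' add so- … -ast around the stem; stems whose last vowel is 'a' delete the last vowel and add -eka.
So dawtekuf → vedawtekuf.

vedawtekuf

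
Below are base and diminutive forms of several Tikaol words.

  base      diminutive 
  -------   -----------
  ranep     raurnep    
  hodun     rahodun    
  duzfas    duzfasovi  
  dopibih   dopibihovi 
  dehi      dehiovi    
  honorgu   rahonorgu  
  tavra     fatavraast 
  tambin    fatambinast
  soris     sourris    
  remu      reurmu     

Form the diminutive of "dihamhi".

honorgu and remu both end in -u yet inflect differently (rahonorgu, reurmu), so the final letter is not what conditions the rule; the first letter is.
"dihamhi" begins with d-. The stems beginning with d- (duzfas → duzfasovi, dopibih → dopibihovi, dehi → dehiovi) add -ovi.
So dihamhi → dihamhiovi.

dihamhiovi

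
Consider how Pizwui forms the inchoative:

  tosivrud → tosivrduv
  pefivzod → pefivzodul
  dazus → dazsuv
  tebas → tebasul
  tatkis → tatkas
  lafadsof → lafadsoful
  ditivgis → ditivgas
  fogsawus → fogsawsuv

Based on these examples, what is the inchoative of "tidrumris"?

dazus and ditivgis both end in -s yet inflect differently (dazsuv, ditivgas), so the final letter is not what conditions the rule; the last vowel is.
"tidrumris" has last vowel 'i'. The stems whose last vowel is 'i' (ditivgis → ditivgas, tatkis → tatkas) change the last vowel to 'a'.
So tidrumris → tidrumras.

tidrumras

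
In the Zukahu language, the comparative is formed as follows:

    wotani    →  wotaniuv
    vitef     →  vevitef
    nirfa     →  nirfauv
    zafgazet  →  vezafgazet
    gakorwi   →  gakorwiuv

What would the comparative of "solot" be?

zafgazet and gakorwi both have 3 vowels yet inflect differently (vezafgazet, gakorwiuv), so the number of vowels is not what conditions the rule; whether the stem ends in a vowel or a consonant is.
"solot" ends in a consonant. The stems ending in a consonant (vitef → vevitef, zafgazet → vezafgazet) add the prefix ve-.
So solot → vesolot.

vesolot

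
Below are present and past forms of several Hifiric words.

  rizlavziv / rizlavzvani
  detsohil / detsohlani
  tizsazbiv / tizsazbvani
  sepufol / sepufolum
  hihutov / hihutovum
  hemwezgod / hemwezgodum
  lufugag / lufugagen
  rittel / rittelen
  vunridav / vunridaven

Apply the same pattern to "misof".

misofum

detsohil and sepufol both end in -l yet inflect differently (detsohlani, sepufolum), so the final letter is not what conditions the rule; the last vowel is.
"misof" has last vowel 'o'. The stems whose last vowel is 'o' (sepufol → sepufolum, hihutov → hihutovum, hemwezgod → hemwezgodum) add -um.
The other patterns: stems whose last vowel is 'i' delete the last vowel and add -ani; stems whose last vowel is 'a' or 'e' add -en.
So misof → misofum.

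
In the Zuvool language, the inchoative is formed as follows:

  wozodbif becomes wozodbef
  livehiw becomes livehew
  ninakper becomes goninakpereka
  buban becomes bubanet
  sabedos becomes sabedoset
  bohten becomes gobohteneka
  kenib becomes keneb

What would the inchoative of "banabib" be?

banabeb

bohten and buban both end in -n yet inflect differently (gobohteneka, bubanet), so the final letter is not what conditions the rule; the last vowel is.
"banabib" has last vowel 'i'. The stems whose last vowel is 'i' (livehiw → livehew, wozodbif → wozodbef, kenib → keneb) change the last vowel to 'e'.
The other patterns: stems whose last vowel is 'e' add go- … -eka around the stem; stems whose last vowel is 'a' or 'o' add -et.
So banabib → banabeb.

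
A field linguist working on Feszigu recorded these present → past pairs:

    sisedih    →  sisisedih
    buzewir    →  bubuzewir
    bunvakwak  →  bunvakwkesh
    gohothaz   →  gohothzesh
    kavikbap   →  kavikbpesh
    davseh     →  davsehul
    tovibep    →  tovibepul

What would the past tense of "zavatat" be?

zavattesh

sisedih and davseh both end in -h yet inflect differently (sisisedih, davsehul), so the final letter is not what conditions the rule; the last vowel is.
"zavatat" has last vowel 'a'. The stems whose last vowel is 'a' (bunvakwak → bunvakwkesh, gohothaz → gohothzesh, kavikbap → kavikbpesh) delete the last vowel and add -esh.
So zavatat → zavattesh.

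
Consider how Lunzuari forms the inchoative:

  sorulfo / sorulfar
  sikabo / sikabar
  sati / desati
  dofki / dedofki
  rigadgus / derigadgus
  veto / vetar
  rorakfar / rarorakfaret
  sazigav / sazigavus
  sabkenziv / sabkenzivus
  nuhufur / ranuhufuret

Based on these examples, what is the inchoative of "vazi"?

devazi

rorakfar and sazigav both have last vowel 'a' yet inflect differently (rarorakfaret, sazigavus), so the last vowel is not what conditions the rule; the final letter is.
"vazi" ends in -i. The stems ending in -i (dofki → dedofki, sati → desati) add the prefix de-.
So vazi → devazi.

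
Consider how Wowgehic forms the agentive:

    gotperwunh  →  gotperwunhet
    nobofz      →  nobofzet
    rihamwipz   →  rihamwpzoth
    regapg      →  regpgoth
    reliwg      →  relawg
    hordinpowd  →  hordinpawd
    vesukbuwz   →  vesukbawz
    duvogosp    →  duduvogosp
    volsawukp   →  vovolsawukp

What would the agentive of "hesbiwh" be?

"hesbiwh" has second-to-last letter 'w'. The stems whose second-to-last letter is 'w' (reliwg → relawg, hordinpowd → hordinpawd, vesukbuwz → vesukbawz) change the last vowel to 'a'.
So hesbiwh → hesbawh.

hesbawh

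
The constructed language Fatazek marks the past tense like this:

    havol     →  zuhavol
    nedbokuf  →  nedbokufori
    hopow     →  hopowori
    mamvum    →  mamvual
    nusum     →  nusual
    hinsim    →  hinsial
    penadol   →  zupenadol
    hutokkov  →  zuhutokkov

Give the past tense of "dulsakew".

nusum and nedbokuf both have last vowel 'u' yet inflect differently (nusual, nedbokufori), so the last vowel is not what conditions the rule; the final letter is.
"dulsakew" ends in -w. The one such stem in the data (hopow → hopowori) adds -ori, so the same rule applies.
The other patterns: stems ending in -m drop the final letter and add -al; stems ending in -l or -v add the prefix zu-.
So dulsakew → dulsakewori.

dulsakewori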